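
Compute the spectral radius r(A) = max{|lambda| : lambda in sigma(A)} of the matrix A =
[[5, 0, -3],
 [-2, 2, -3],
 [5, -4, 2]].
r(A) ≈ 6.0254

The eigenvalues of A are the roots of its characteristic polynomial. With M = A (coefficients from the trace, the sum of principal 2x2 minors, and det A):
  p(λ) = det(λ I - M) = λ^3 - 9λ^2 + 27λ + 34.
No integer candidate from the rational root theorem (±divisors of 34) is a root, so the roots are irrational. The cubic discriminant is Δ = -100467 < 0, so there is one real root and a complex-conjugate pair. p(-1) = -3 and p(0) = 34 have opposite signs, so a root lies in (-1, 0); Newton's method refines it to λ ≈ -0.9365. Dividing out (λ - (-0.9365)) leaves approximately λ^2 - 9.9365λ + 36.3055. For λ^2 - 9.9365λ + 36.3055 the discriminant is -46.488. It is negative, so the remaining roots are the complex-conjugate pair λ ≈ 4.9682 ± 3.4091i. Their product equals the constant term, so |λ|^2 ≈ 36.3055 and |λ| ≈ 6.0254.
Thus the eigenvalues (to 4 decimals) are -0.9365 (modulus 0.9365); 4.9682 ± 3.4091i (modulus 6.0254). The spectral radius is the largest modulus: r(A) ≈ 6.0254. (Cross-check: r(A) ≤ ||A||_2 ≈ 8.2249; equality holds whenever A is normal, though it can also hold for some non-normal A.)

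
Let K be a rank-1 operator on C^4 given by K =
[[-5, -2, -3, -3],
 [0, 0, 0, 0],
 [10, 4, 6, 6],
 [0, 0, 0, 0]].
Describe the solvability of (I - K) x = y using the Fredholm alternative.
(I - K) is singular (det(I - K) = 0, i.e. 1 ∈ sigma(K)). (I - K) x = y is solvable iff y ⊥ ker((I - K)^*) = span{(-5, -2, -3, -3)}, i.e. iff -5y_1 - 2y_2 - 3y_3 - 3y_4 = 0. When solvable, the solutions are x = y + c·(1, 0, -2, 0), c arbitrary (ker(I - K) = span{(1, 0, -2, 0)}, dimension 1).

K has rank 1, so it is an outer product K = u v^T: every row of K is a multiple of one row vector. Reading off the entries, u = (1, 0, -2, 0) and v = (-5, -2, -3, -3) (row i of K equals u_i·v^T). A rank-one matrix u v^T satisfies K u = u (v·u) and kills the (3)-dimensional subspace v^⊥, so its characteristic polynomial is lambda^3 (lambda - v·u) with v·u = tr K = 1. Hence the eigenvalues of I - K are 1 (multiplicity 3) and 1 - (1) = 0, so det(I - K) = 0. (Direct check: I - K =
[[6, 2, 3, 3],
 [0, 1, 0, 0],
 [-10, -4, -5, -6],
 [0, 0, 0, 1]]
has determinant 0.) So 1 is an eigenvalue of K and (I - K) is not invertible. The finite-dimensional Fredholm alternative says: either (I - K) is invertible, or ker(I - K) ≠ {0} and then range(I - K) = ker((I - K)^*)^⊥, with dim ker(I - K) = dim ker((I - K)^*). We are in the second case, so we need both kernels. Kernel of I - K: (I - K) u = u - u (v·u) = u - u = 0, so ker(I - K) = span{u} = span{(1, 0, -2, 0)} (it is exactly 1-dimensional because rank(I - K) = 3). Kernel of the adjoint: K is real, so (I - K)^* = I - K^T = I - v u^T, and (I - v u^T) v = v - v (u·v) = 0; hence ker((I - K)^*) = span{v} = span{(-5, -2, -3, -3)}. Therefore (I - K) x = y is solvable iff <y, v> = 0, i.e. iff -5y_1 - 2y_2 - 3y_3 - 3y_4 = 0. When this holds, K y = u (v·y) = 0, so (I - K) y = y and x = y is a particular solution; the full solution set is the line x = y + c·u = y + c·(1, 0, -2, 0), c ∈ C.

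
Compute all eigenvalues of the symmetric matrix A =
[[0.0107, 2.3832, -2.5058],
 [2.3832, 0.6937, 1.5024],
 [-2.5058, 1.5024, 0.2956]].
sigma(A) ≈ {-4, 2, 3}

A is real symmetric, so its spectrum consists of real eigenvalues. Expanding the characteristic polynomial of the displayed matrix gives
  det(λ I - A) = p(λ) = λ^3 + (-1)λ^2 + (-14)λ + (24).
Solving p(λ) = 0 yields eigenvalues ≈ -4, 2, 3. (A is shown rounded to 4 decimals, so these recover the underlying integer eigenvalues to within that precision.)
Verification: the trace of A = 1 equals the sum of eigenvalues 1, and det(A) ≈ -24.0008 matches the eigenvalue product -24.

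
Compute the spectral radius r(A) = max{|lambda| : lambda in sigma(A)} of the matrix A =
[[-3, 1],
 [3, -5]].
r(A) = 6

The eigenvalues of A are the roots of its characteristic polynomial. With M = A (coefficients from the trace and determinant):
  p(λ) = det(λ I - M) = λ^2 + 8λ + 12.
For λ^2 + 8λ + 12 the discriminant is 16. It is a perfect square (4^2), so the roots are rational: λ = (-8 ± 4)/2 = -2, -6.
Thus the eigenvalues (to 4 decimals) are -2 (modulus 2); -6 (modulus 6). The spectral radius is the largest modulus: r(A) = 6. (Cross-check: r(A) ≤ ||A||_2 ≈ 6.3592; equality holds whenever A is normal, though it can also hold for some non-normal A.)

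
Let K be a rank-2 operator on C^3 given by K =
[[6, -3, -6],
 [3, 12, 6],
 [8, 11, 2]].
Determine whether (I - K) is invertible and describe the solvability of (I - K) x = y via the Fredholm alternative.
(I - K) is invertible (det(I - K) = 80 ≠ 0), so for every y in C^3 the equation (I - K) x = y has a unique solution.

K has rank 2 and factors as K = U V^T = u1 v1^T + u2 v2^T with u1 = (1, 2, 3), v1 = (3, 3, 0), u2 = (-3, 3, 1), v2 = (-1, 2, 2) (multiplying out reproduces the displayed K). The nonzero eigenvalues of U V^T coincide with those of the 2 x 2 matrix G = V^T U = [[v1·u1, v1·u2], [v2·u1, v2·u2]] = [[9, 0], [9, 11]], and by the Sylvester determinant identity det(I_3 - U V^T) = det(I_2 - V^T U) = det([[-8, 0], [-9, -10]]) = (-8)(-10) - (0)(-9) = 80. (Direct check: I - K =
[[-5, 3, 6],
 [-3, -11, -6],
 [-8, -11, -1]]
has determinant 80.) The finite-dimensional Fredholm alternative says: either (I - K) is invertible, or ker(I - K) ≠ {0} and then range(I - K) = ker((I - K)^*)^⊥, with dim ker(I - K) = dim ker((I - K)^*). Since det(I - K) ≠ 0, 1 is not an eigenvalue of K and ker(I - K) = {0}, so we are in the first case: for every y there is a unique x = (I - K)^(-1) y. (Explicitly, by the Woodbury identity, (I - U V^T)^(-1) = I + U (I_2 - G)^(-1) V^T.)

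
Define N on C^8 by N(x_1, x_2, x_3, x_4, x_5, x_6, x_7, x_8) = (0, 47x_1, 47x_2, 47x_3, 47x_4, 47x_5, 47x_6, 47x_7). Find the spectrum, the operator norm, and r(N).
sigma(N) = {0}; ||N|| = 47; r(N) = 0. (N is nilpotent with N^8 = 0.)

On C^8, N is a strictly lower-triangular matrix with 47 on the subdiagonal and zeros elsewhere, so its characteristic polynomial is lambda^8 and every eigenvalue is 0: sigma(N) = {0}. For the operator norm, N e_i = 47e_{i+1} for i = 1, ..., 7 and N e_8 = 0, so the singular values of N are 47 (with multiplicity 7) and 0; hence ||N|| = 47. The spectral radius r(N) = max|lambda| = 0. Note ||N|| > r(N) — characteristic of non-normal nilpotent operators. Indeed N^8 = 0.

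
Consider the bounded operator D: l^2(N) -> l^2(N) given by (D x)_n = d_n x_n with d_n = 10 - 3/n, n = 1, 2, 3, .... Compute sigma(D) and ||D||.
sigma(D) = {10 - 3/n : n ≥ 1} ∪ {10}; ||D|| = 10

A bounded diagonal operator on l^2 with diagonal entries d_n has spectrum equal to the closure of {d_n : n ≥ 1}: every d_n is an eigenvalue (with eigenvector e_n), so {d_n} ⊂ sigma(D); the spectrum is closed, so its closure is too; and for lambda not in the closure, (D - lambda I) has bounded inverse (the diagonal entries 1/(d_n - lambda) are bounded). For our sequence d_n = 10 - 3/n, n = 1, 2, 3, ...:
  - {d_n} = {10 - 3/n : n ≥ 1}; the only limit point is 10
  - closure = {10 - 3/n : n ≥ 1} ∪ {10}
For the norm: a diagonal operator has ||D|| = sup_n |d_n|. Here d_n = 10 - 3/n increases monotonically from d_1 = 7 toward 10, with all terms in [7, 10); so sup_n |d_n| = 10 (the supremum is the limit, not attained). So ||D|| = 10.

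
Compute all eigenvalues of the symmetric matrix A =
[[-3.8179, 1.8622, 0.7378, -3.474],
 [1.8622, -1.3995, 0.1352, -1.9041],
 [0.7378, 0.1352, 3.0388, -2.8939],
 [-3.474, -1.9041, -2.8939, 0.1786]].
sigma(A) ≈ {-6, -3, 1, 6}

A is real symmetric, so its spectrum consists of real eigenvalues. Expanding the characteristic polynomial of the displayed matrix gives
  det(λ I - A) = p(λ) = λ^4 + (2)λ^3 + (-39)λ^2 + (-72)λ + (108.0021).
Solving p(λ) = 0 yields eigenvalues ≈ -6, -3, 1, 6. (A is shown rounded to 4 decimals, so these recover the underlying integer eigenvalues to within that precision.)
Verification: the trace of A = -2 equals the sum of eigenvalues -2, and det(A) ≈ 108.0021 matches the eigenvalue product 108.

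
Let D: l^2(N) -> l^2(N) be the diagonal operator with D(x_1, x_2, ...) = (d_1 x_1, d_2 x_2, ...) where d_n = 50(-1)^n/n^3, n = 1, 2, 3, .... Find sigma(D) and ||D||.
sigma(D) = {50(-1)^n/n^3 : n ≥ 1} ∪ {0}; ||D|| = 50

A bounded diagonal operator on l^2 with diagonal entries d_n has spectrum equal to the closure of {d_n : n ≥ 1}: every d_n is an eigenvalue (with eigenvector e_n), so {d_n} ⊂ sigma(D); the spectrum is closed, so its closure is too; and for lambda not in the closure, (D - lambda I) has bounded inverse (the diagonal entries 1/(d_n - lambda) are bounded). For our sequence d_n = 50(-1)^n/n^3, n = 1, 2, 3, ...:
  - {d_n} = {50(-1)^n/n^3 : n ≥ 1}; the only limit point is 0
  - closure = {50(-1)^n/n^3 : n ≥ 1} ∪ {0}
For the norm: a diagonal operator has ||D|| = sup_n |d_n|. Here |d_n| = 50/n^3 is decreasing, so sup_n |d_n| = |d_1| = 50. So ||D|| = 50.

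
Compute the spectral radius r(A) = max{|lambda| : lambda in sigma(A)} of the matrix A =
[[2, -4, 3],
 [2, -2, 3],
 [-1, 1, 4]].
r(A) ≈ 4.2699

The eigenvalues of A are the roots of its characteristic polynomial. With M = A (coefficients from the trace, the sum of principal 2x2 minors, and det A):
  p(λ) = det(λ I - M) = λ^3 - 4λ^2 + 4λ - 22.
No integer candidate from the rational root theorem (±divisors of 22) is a root, so the roots are irrational. The cubic discriminant is Δ = -12364 < 0, so there is one real root and a complex-conjugate pair. p(4) = -6 and p(5) = 23 have opposite signs, so a root lies in (4, 5); Newton's method refines it to λ ≈ 4.2699. Dividing out (λ - (4.2699)) leaves approximately λ^2 + 0.2699λ + 5.1524. For λ^2 + 0.2699λ + 5.1524 the discriminant is -20.5366. It is negative, so the remaining roots are the complex-conjugate pair λ ≈ -0.1349 ± 2.2659i. Their product equals the constant term, so |λ|^2 ≈ 5.1524 and |λ| ≈ 2.2699.
Thus the eigenvalues (to 4 decimals) are 4.2699 (modulus 4.2699); -0.1349 ± 2.2659i (modulus 2.2699). The spectral radius is the largest modulus: r(A) ≈ 4.2699. (Cross-check: r(A) ≤ ||A||_2 ≈ 6.9239; equality holds whenever A is normal, though it can also hold for some non-normal A.)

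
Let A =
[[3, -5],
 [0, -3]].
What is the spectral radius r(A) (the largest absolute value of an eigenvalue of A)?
r(A) = 3

The eigenvalues of A are the roots of its characteristic polynomial. With M = A (coefficients from the trace and determinant):
  p(λ) = det(λ I - M) = λ^2 - 9.
For λ^2 - 9 the discriminant is 36. It is a perfect square (6^2), so the roots are rational: λ = (0 ± 6)/2 = 3, -3.
Thus the eigenvalues (to 4 decimals) are 3 (modulus 3); -3 (modulus 3). The spectral radius is the largest modulus: r(A) = 3. (Cross-check: r(A) ≤ ||A||_2 ≈ 6.4051; equality holds whenever A is normal, though it can also hold for some non-normal A.)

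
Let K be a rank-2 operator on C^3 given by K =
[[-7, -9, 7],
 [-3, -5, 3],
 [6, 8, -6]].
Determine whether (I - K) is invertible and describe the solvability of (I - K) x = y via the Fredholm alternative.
(I - K) is invertible (det(I - K) = 33 ≠ 0), so for every y in C^3 the equation (I - K) x = y has a unique solution.

K has rank 2 and factors as K = U V^T = u1 v1^T + u2 v2^T with u1 = (-2, -2, 2), v1 = (2, 3, -2), u2 = (3, -1, -2), v2 = (-1, -1, 1) (multiplying out reproduces the displayed K). The nonzero eigenvalues of U V^T coincide with those of the 2 x 2 matrix G = V^T U = [[v1·u1, v1·u2], [v2·u1, v2·u2]] = [[-14, 7], [6, -4]], and by the Sylvester determinant identity det(I_3 - U V^T) = det(I_2 - V^T U) = det([[15, -7], [-6, 5]]) = (15)(5) - (-7)(-6) = 33. (Direct check: I - K =
[[8, 9, -7],
 [3, 6, -3],
 [-6, -8, 7]]
has determinant 33.) The finite-dimensional Fredholm alternative says: either (I - K) is invertible, or ker(I - K) ≠ {0} and then range(I - K) = ker((I - K)^*)^⊥, with dim ker(I - K) = dim ker((I - K)^*). Since det(I - K) ≠ 0, 1 is not an eigenvalue of K and ker(I - K) = {0}, so we are in the first case: for every y there is a unique x = (I - K)^(-1) y. (Explicitly, by the Woodbury identity, (I - U V^T)^(-1) = I + U (I_2 - G)^(-1) V^T.)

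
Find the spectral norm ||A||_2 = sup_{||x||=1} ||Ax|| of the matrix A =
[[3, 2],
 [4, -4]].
||A||_2 = sqrt((45 + sqrt(425))/2) ≈ 5.7278 (= sqrt(largest eigenvalue of A^T A))

||A||_2 = sigma_max(A) = sqrt(lambda_max(A^T A)). Form the symmetric matrix M = A^T A =
[[25, -10],
 [-10, 20]].
Its characteristic polynomial (trace, determinant of M give the coefficients) is
  p(λ) = det(λ I - M) = λ^2 - 45λ + 400.
For λ^2 - 45λ + 400 the discriminant is 425. It is nonnegative but not a perfect square, so the roots are real and irrational: λ = (45 ± sqrt(425))/2 ≈ 32.8078, 12.1922.
So the eigenvalues of A^T A are ≈ 12.1922, 32.8078 (all ≥ 0, as they must be for A^T A). The largest is λ_max = (45 + sqrt(425))/2 ≈ 32.8078, hence ||A||_2 = sqrt(λ_max) = sqrt((45 + sqrt(425))/2) ≈ 5.7278.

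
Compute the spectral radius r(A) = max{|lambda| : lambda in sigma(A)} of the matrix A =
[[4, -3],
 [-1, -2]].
r(A) = (2 + sqrt(48))/2 ≈ 4.4641

The eigenvalues of A are the roots of its characteristic polynomial. With M = A (coefficients from the trace and determinant):
  p(λ) = det(λ I - M) = λ^2 - 2λ - 11.
For λ^2 - 2λ - 11 the discriminant is 48. It is nonnegative but not a perfect square, so the roots are real and irrational: λ = (2 ± sqrt(48))/2 ≈ 4.4641, -2.4641.
Thus the eigenvalues (to 4 decimals) are 4.4641 (modulus 4.4641); -2.4641 (modulus 2.4641). The spectral radius is the largest modulus: r(A) = (2 + sqrt(48))/2 ≈ 4.4641. (Cross-check: r(A) ≤ ||A||_2 ≈ 5.0198; equality holds whenever A is normal, though it can also hold for some non-normal A.)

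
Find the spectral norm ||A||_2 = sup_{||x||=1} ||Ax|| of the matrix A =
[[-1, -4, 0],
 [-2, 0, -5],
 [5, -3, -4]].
||A||_2 ≈ 7.4409 (= sqrt(largest eigenvalue of A^T A))

||A||_2 = sigma_max(A) = sqrt(lambda_max(A^T A)). Form the symmetric matrix M = A^T A =
[[30, -11, -10],
 [-11, 25, 12],
 [-10, 12, 41]].
Its characteristic polynomial (trace, sum of principal 2x2 minors, determinant of M give the coefficients) is
  p(λ) = det(λ I - M) = λ^3 - 96λ^2 + 2640λ - 21609.
No integer candidate from the rational root theorem (±divisors of 21609) is a root, so the roots are irrational. The cubic discriminant is Δ = 130726197 > 0, so there are three distinct real roots. p(15) = -234 and p(16) = 151 have opposite signs, so a root lies in (15, 16); Newton's method refines it to λ ≈ 15.5764. p(25) = 16 and p(26) = -289 have opposite signs, so a root lies in (25, 26); Newton's method refines it to λ ≈ 25.0559. p(55) = -434 and p(56) = 791 have opposite signs, so a root lies in (55, 56); Newton's method refines it to λ ≈ 55.3676. Check (Vieta): the three roots sum to 96, matching tr M = 96.
So the eigenvalues of A^T A are ≈ 15.5764, 25.0559, 55.3676 (all ≥ 0, as they must be for A^T A). The largest is λ_max ≈ 55.3676, hence ||A||_2 = sqrt(λ_max) ≈ 7.4409.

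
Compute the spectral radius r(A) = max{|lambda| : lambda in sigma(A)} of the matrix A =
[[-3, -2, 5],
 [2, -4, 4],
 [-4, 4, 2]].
r(A) ≈ 5.1698

The eigenvalues of A are the roots of its characteristic polynomial. With M = A (coefficients from the trace, the sum of principal 2x2 minors, and det A):
  p(λ) = det(λ I - M) = λ^3 + 5λ^2 + 6λ - 72.
No integer candidate from the rational root theorem (±divisors of 72) is a root, so the roots are irrational. The cubic discriminant is Δ = -142812 < 0, so there is one real root and a complex-conjugate pair. p(2) = -32 and p(3) = 18 have opposite signs, so a root lies in (2, 3); Newton's method refines it to λ ≈ 2.6939. Dividing out (λ - (2.6939)) leaves approximately λ^2 + 7.6939λ + 26.7268. For λ^2 + 7.6939λ + 26.7268 the discriminant is -47.7109. It is negative, so the remaining roots are the complex-conjugate pair λ ≈ -3.847 ± 3.4537i. Their product equals the constant term, so |λ|^2 ≈ 26.7268 and |λ| ≈ 5.1698.
Thus the eigenvalues (to 4 decimals) are 2.6939 (modulus 2.6939); -3.847 ± 3.4537i (modulus 5.1698). The spectral radius is the largest modulus: r(A) ≈ 5.1698. (Cross-check: r(A) ≤ ||A||_2 ≈ 7.687; equality holds whenever A is normal, though it can also hold for some non-normal A.)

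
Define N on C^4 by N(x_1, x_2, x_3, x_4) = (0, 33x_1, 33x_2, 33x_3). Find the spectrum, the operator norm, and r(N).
sigma(N) = {0}; ||N|| = 33; r(N) = 0. (N is nilpotent with N^4 = 0.)

On C^4, N is a strictly lower-triangular matrix with 33 on the subdiagonal and zeros elsewhere, so its characteristic polynomial is lambda^4 and every eigenvalue is 0: sigma(N) = {0}. For the operator norm, N e_i = 33e_{i+1} for i = 1, ..., 3 and N e_4 = 0, so the singular values of N are 33 (with multiplicity 3) and 0; hence ||N|| = 33. The spectral radius r(N) = max|lambda| = 0. Note ||N|| > r(N) — characteristic of non-normal nilpotent operators. Indeed N^4 = 0.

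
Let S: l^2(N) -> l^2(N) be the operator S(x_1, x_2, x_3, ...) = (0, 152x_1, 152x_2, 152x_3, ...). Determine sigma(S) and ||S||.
sigma(S) = closed disk {z in C : |z| ≤ 152}; ||S|| = 152

Note S = 152·U where U is the unit right shift (U x)_k = x_{k-1} (with x_0 := 0); so ||S|| = 152||U|| and sigma(S) = 152·sigma(U). ||S x||^2 = sum_{k≥1} |152x_k|^2 = 23104||x||^2, so ||S|| = 152 and sigma(S) ⊂ {|z| ≤ 152}. For any |lambda| < 152, the equation (S - lambda I) x = 0 forces x_1 = 0, then 152x_k = lambda x_{k+1} ⇒ x = 0, so S has no eigenvalues. But (S - lambda I) is not surjective for |lambda| < 152: solving (S - lambda I) x = e_1 would require x_n proportional to (lambda/152)^(-n), which is not in l^2. So every |lambda| < 152 lies in the residual spectrum. The boundary |lambda| = 152 is in the approximate point spectrum (the spectrum is closed). Hence sigma(S) is the closed disk of radius 152.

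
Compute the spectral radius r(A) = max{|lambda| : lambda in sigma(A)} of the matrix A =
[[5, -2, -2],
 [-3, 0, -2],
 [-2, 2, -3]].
r(A) ≈ 6.3493

The eigenvalues of A are the roots of its characteristic polynomial. With M = A (coefficients from the trace, the sum of principal 2x2 minors, and det A):
  p(λ) = det(λ I - M) = λ^3 - 2λ^2 - 21λ - 42.
No integer candidate from the rational root theorem (±divisors of 42) is a root, so the roots are irrational. The cubic discriminant is Δ = -41916 < 0, so there is one real root and a complex-conjugate pair. p(6) = -24 and p(7) = 56 have opposite signs, so a root lies in (6, 7); Newton's method refines it to λ ≈ 6.3493. Dividing out (λ - (6.3493)) leaves approximately λ^2 + 4.3493λ + 6.6149. For λ^2 + 4.3493λ + 6.6149 the discriminant is -7.5433. It is negative, so the remaining roots are the complex-conjugate pair λ ≈ -2.1746 ± 1.3733i. Their product equals the constant term, so |λ|^2 ≈ 6.6149 and |λ| ≈ 2.5719.
Thus the eigenvalues (to 4 decimals) are 6.3493 (modulus 6.3493); -2.1746 ± 1.3733i (modulus 2.5719). The spectral radius is the largest modulus: r(A) ≈ 6.3493. (Cross-check: r(A) ≤ ||A||_2 ≈ 6.6159; equality holds whenever A is normal, though it can also hold for some non-normal A.)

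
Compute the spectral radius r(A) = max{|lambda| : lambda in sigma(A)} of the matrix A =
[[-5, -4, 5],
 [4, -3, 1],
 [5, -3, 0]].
r(A) ≈ 7.1312

The eigenvalues of A are the roots of its characteristic polynomial. With M = A (coefficients from the trace, the sum of principal 2x2 minors, and det A):
  p(λ) = det(λ I - M) = λ^3 + 8λ^2 + 9λ + 20.
No integer candidate from the rational root theorem (±divisors of 20) is a root, so the roots are irrational. The cubic discriminant is Δ = -23572 < 0, so there is one real root and a complex-conjugate pair. p(-8) = -52 and p(-7) = 6 have opposite signs, so a root lies in (-8, -7); Newton's method refines it to λ ≈ -7.1312. Dividing out (λ - (-7.1312)) leaves approximately λ^2 + 0.8688λ + 2.8046. For λ^2 + 0.8688λ + 2.8046 the discriminant is -10.4635. It is negative, so the remaining roots are the complex-conjugate pair λ ≈ -0.4344 ± 1.6174i. Their product equals the constant term, so |λ|^2 ≈ 2.8046 and |λ| ≈ 1.6747.
Thus the eigenvalues (to 4 decimals) are -7.1312 (modulus 7.1312); -0.4344 ± 1.6174i (modulus 1.6747). The spectral radius is the largest modulus: r(A) ≈ 7.1312. (Cross-check: r(A) ≤ ||A||_2 ≈ 8.6729; equality holds whenever A is normal, though it can also hold for some non-normal A.)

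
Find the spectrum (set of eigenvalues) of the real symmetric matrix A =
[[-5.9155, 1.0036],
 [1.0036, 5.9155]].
sigma(A) ≈ {-6, 6}

A is real symmetric, so its spectrum consists of real eigenvalues. Expanding the characteristic polynomial of the displayed matrix gives
  det(λ I - A) = p(λ) = λ^2 + (0)λ + (-36).
Solving p(λ) = 0 yields eigenvalues ≈ -6, 6. (A is shown rounded to 4 decimals, so these recover the underlying integer eigenvalues to within that precision.)
Verification: the trace of A = 0 equals the sum of eigenvalues 0, and det(A) ≈ -36.0004 matches the eigenvalue product -36.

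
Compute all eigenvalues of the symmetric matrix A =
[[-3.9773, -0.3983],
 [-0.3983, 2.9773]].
sigma(A) ≈ {-4, 3}

A is real symmetric, so its spectrum consists of real eigenvalues. Expanding the characteristic polynomial of the displayed matrix gives
  det(λ I - A) = p(λ) = λ^2 + (1)λ + (-12).
Solving p(λ) = 0 yields eigenvalues ≈ -4, 3. (A is shown rounded to 4 decimals, so these recover the underlying integer eigenvalues to within that precision.)
Verification: the trace of A = -1 equals the sum of eigenvalues -1, and det(A) ≈ -12.0003 matches the eigenvalue product -12.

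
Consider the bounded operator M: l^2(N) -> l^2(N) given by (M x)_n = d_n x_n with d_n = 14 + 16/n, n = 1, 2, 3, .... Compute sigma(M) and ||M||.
sigma(M) = {14 + 16/n : n ≥ 1} ∪ {14}; ||M|| = 30

A bounded diagonal operator on l^2 with diagonal entries d_n has spectrum equal to the closure of {d_n : n ≥ 1}: every d_n is an eigenvalue (with eigenvector e_n), so {d_n} ⊂ sigma(M); the spectrum is closed, so its closure is too; and for lambda not in the closure, (M - lambda I) has bounded inverse (the diagonal entries 1/(d_n - lambda) are bounded). For our sequence d_n = 14 + 16/n, n = 1, 2, 3, ...:
  - {d_n} = {14 + 16/n : n ≥ 1}; the only limit point is 14
  - closure = {14 + 16/n : n ≥ 1} ∪ {14}
For the norm: a diagonal operator has ||M|| = sup_n |d_n|. Here d_n = 14 + 16/n is positive and decreasing, so sup_n |d_n| = d_1 = 14 + 16 = 30. So ||M|| = 30.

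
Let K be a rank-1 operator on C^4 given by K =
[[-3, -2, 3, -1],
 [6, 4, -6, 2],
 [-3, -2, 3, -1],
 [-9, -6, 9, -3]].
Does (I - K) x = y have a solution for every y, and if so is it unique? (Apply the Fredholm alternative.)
(I - K) is singular (det(I - K) = 0, i.e. 1 ∈ sigma(K)). (I - K) x = y is solvable iff y ⊥ ker((I - K)^*) = span{(-3, -2, 3, -1)}, i.e. iff -3y_1 - 2y_2 + 3y_3 - y_4 = 0. When solvable, the solutions are x = y + c·(1, -2, 1, 3), c arbitrary (ker(I - K) = span{(1, -2, 1, 3)}, dimension 1).

K has rank 1, so it is an outer product K = u v^T: every row of K is a multiple of one row vector. Reading off the entries, u = (1, -2, 1, 3) and v = (-3, -2, 3, -1) (row i of K equals u_i·v^T). A rank-one matrix u v^T satisfies K u = u (v·u) and kills the (3)-dimensional subspace v^⊥, so its characteristic polynomial is lambda^3 (lambda - v·u) with v·u = tr K = 1. Hence the eigenvalues of I - K are 1 (multiplicity 3) and 1 - (1) = 0, so det(I - K) = 0. (Direct check: I - K =
[[4, 2, -3, 1],
 [-6, -3, 6, -2],
 [3, 2, -2, 1],
 [9, 6, -9, 4]]
has determinant 0.) So 1 is an eigenvalue of K and (I - K) is not invertible. The finite-dimensional Fredholm alternative says: either (I - K) is invertible, or ker(I - K) ≠ {0} and then range(I - K) = ker((I - K)^*)^⊥, with dim ker(I - K) = dim ker((I - K)^*). We are in the second case, so we need both kernels. Kernel of I - K: (I - K) u = u - u (v·u) = u - u = 0, so ker(I - K) = span{u} = span{(1, -2, 1, 3)} (it is exactly 1-dimensional because rank(I - K) = 3). Kernel of the adjoint: K is real, so (I - K)^* = I - K^T = I - v u^T, and (I - v u^T) v = v - v (u·v) = 0; hence ker((I - K)^*) = span{v} = span{(-3, -2, 3, -1)}. Therefore (I - K) x = y is solvable iff <y, v> = 0, i.e. iff -3y_1 - 2y_2 + 3y_3 - y_4 = 0. When this holds, K y = u (v·y) = 0, so (I - K) y = y and x = y is a particular solution; the full solution set is the line x = y + c·u = y + c·(1, -2, 1, 3), c ∈ C.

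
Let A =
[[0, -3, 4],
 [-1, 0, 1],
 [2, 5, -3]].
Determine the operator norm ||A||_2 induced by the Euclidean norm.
||A||_2 ≈ 7.7446 (= sqrt(largest eigenvalue of A^T A))

||A||_2 = sigma_max(A) = sqrt(lambda_max(A^T A)). Form the symmetric matrix M = A^T A =
[[5, 10, -7],
 [10, 34, -27],
 [-7, -27, 26]].
Its characteristic polynomial (trace, sum of principal 2x2 minors, determinant of M give the coefficients) is
  p(λ) = det(λ I - M) = λ^3 - 65λ^2 + 306λ - 289.
No integer candidate from the rational root theorem (±divisors of 289) is a root, so the roots are irrational. The cubic discriminant is Δ = 64747849 > 0, so there are three distinct real roots. p(1) = -47 and p(2) = 71 have opposite signs, so a root lies in (1, 2); Newton's method refines it to λ ≈ 1.292. p(3) = 71 and p(4) = -41 have opposite signs, so a root lies in (3, 4); Newton's method refines it to λ ≈ 3.7295. p(59) = -3121 and p(60) = 71 have opposite signs, so a root lies in (59, 60); Newton's method refines it to λ ≈ 59.9785. Check (Vieta): the three roots sum to 65, matching tr M = 65.
So the eigenvalues of A^T A are ≈ 1.292, 3.7295, 59.9785 (all ≥ 0, as they must be for A^T A). The largest is λ_max ≈ 59.9785, hence ||A||_2 = sqrt(λ_max) ≈ 7.7446.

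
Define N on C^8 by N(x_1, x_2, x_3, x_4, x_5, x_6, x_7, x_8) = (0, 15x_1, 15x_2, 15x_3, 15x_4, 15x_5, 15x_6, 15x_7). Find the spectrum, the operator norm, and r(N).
sigma(N) = {0}; ||N|| = 15; r(N) = 0. (N is nilpotent with N^8 = 0.)

On C^8, N is a strictly lower-triangular matrix with 15 on the subdiagonal and zeros elsewhere, so its characteristic polynomial is lambda^8 and every eigenvalue is 0: sigma(N) = {0}. For the operator norm, N e_i = 15e_{i+1} for i = 1, ..., 7 and N e_8 = 0, so the singular values of N are 15 (with multiplicity 7) and 0; hence ||N|| = 15. The spectral radius r(N) = max|lambda| = 0. Note ||N|| > r(N) — characteristic of non-normal nilpotent operators. Indeed N^8 = 0.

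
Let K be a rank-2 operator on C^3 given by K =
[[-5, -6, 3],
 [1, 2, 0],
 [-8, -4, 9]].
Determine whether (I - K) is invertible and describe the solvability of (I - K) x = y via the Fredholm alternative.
(I - K) is invertible (det(I - K) = -12 ≠ 0), so for every y in C^3 the equation (I - K) x = y has a unique solution.

K has rank 2 and factors as K = U V^T = u1 v1^T + u2 v2^T with u1 = (3, -1, 2), v1 = (-3, -2, 3), u2 = (2, -1, -1), v2 = (2, 0, -3) (multiplying out reproduces the displayed K). The nonzero eigenvalues of U V^T coincide with those of the 2 x 2 matrix G = V^T U = [[v1·u1, v1·u2], [v2·u1, v2·u2]] = [[-1, -7], [0, 7]], and by the Sylvester determinant identity det(I_3 - U V^T) = det(I_2 - V^T U) = det([[2, 7], [0, -6]]) = (2)(-6) - (7)(0) = -12. (Direct check: I - K =
[[6, 6, -3],
 [-1, -1, 0],
 [8, 4, -8]]
has determinant -12.) The finite-dimensional Fredholm alternative says: either (I - K) is invertible, or ker(I - K) ≠ {0} and then range(I - K) = ker((I - K)^*)^⊥, with dim ker(I - K) = dim ker((I - K)^*). Since det(I - K) ≠ 0, 1 is not an eigenvalue of K and ker(I - K) = {0}, so we are in the first case: for every y there is a unique x = (I - K)^(-1) y. (Explicitly, by the Woodbury identity, (I - U V^T)^(-1) = I + U (I_2 - G)^(-1) V^T.)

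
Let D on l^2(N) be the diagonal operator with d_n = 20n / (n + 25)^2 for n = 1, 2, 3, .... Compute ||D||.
||D|| = 1/5 (attained at n = 25)

For D diagonal, ||D|| = sup_n |d_n|. Treat f(x) = 20x / (x + 25)^2 for real x > 0. By the quotient rule, f'(x) = 20(25 - x)/(x + 25)^3, which is positive for x < 25 and negative for x > 25. So f has a unique maximum at x = 25, and since 25 is a positive integer, the supremum over n ≥ 1 is attained at n = 25: d_25 = 20·25/(25 + 25)^2 = 20·25/2500 = 1/5. Hence ||D|| = 1/5.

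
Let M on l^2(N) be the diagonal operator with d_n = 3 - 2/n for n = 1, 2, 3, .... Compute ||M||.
||M|| = 3

For a diagonal operator on l^2 with entries d_n, ||M|| = sup_n |d_n|. Here d_1 = 1, d_2 = 2, ..., and d_n = 3 - 2/n increases monotonically toward 3. All terms lie in [1, 3), so |d_n| = d_n and the supremum is the limit 3, which is not attained by any individual d_n. Hence ||M|| = 3.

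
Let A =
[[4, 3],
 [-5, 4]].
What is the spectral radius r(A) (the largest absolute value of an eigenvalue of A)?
r(A) = sqrt(31) ≈ 5.5678

The eigenvalues of A are the roots of its characteristic polynomial. With M = A (coefficients from the trace and determinant):
  p(λ) = det(λ I - M) = λ^2 - 8λ + 31.
For λ^2 - 8λ + 31 the discriminant is -60. It is negative, so the roots are the complex-conjugate pair λ = 4 ± (sqrt(60)/2) i ≈ 4 ± 3.873i. For a conjugate pair the product of the roots equals the constant term, so |λ|^2 = 31 and |λ| = sqrt(31) ≈ 5.5678.
Thus the eigenvalues (to 4 decimals) are 4 ± 3.873i (modulus 5.5678). The spectral radius is the largest modulus: r(A) = sqrt(31) ≈ 5.5678. (Cross-check: r(A) ≤ ||A||_2 ≈ 6.6569; equality holds whenever A is normal, though it can also hold for some non-normal A.)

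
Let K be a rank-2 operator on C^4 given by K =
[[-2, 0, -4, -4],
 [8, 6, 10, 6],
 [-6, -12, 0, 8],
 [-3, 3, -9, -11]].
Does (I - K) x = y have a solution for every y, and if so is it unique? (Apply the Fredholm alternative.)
(I - K) is invertible (det(I - K) = 90 ≠ 0), so for every y in C^4 the equation (I - K) x = y has a unique solution.

K has rank 2 and factors as K = U V^T = u1 v1^T + u2 v2^T with u1 = (1, -1, -3, 3), v1 = (1, 3, -1, -3), u2 = (-1, 3, -1, -2), v2 = (3, 3, 3, 1) (multiplying out reproduces the displayed K). The nonzero eigenvalues of U V^T coincide with those of the 2 x 2 matrix G = V^T U = [[v1·u1, v1·u2], [v2·u1, v2·u2]] = [[-8, 15], [-6, 1]], and by the Sylvester determinant identity det(I_4 - U V^T) = det(I_2 - V^T U) = det([[9, -15], [6, 0]]) = (9)(0) - (-15)(6) = 90. (Direct check: I - K =
[[3, 0, 4, 4],
 [-8, -5, -10, -6],
 [6, 12, 1, -8],
 [3, -3, 9, 12]]
has determinant 90.) The finite-dimensional Fredholm alternative says: either (I - K) is invertible, or ker(I - K) ≠ {0} and then range(I - K) = ker((I - K)^*)^⊥, with dim ker(I - K) = dim ker((I - K)^*). Since det(I - K) ≠ 0, 1 is not an eigenvalue of K and ker(I - K) = {0}, so we are in the first case: for every y there is a unique x = (I - K)^(-1) y. (Explicitly, by the Woodbury identity, (I - U V^T)^(-1) = I + U (I_2 - G)^(-1) V^T.)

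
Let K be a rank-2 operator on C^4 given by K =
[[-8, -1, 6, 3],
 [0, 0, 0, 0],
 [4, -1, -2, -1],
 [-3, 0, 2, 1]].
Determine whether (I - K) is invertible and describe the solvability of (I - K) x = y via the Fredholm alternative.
(I - K) is invertible (det(I - K) = 3 ≠ 0), so for every y in C^4 the equation (I - K) x = y has a unique solution.

K has rank 2 and factors as K = U V^T = u1 v1^T + u2 v2^T with u1 = (1, 0, 1, 0), v1 = (1, -1, 0, 0), u2 = (-3, 0, 1, -1), v2 = (3, 0, -2, -1) (multiplying out reproduces the displayed K). The nonzero eigenvalues of U V^T coincide with those of the 2 x 2 matrix G = V^T U = [[v1·u1, v1·u2], [v2·u1, v2·u2]] = [[1, -3], [1, -10]], and by the Sylvester determinant identity det(I_4 - U V^T) = det(I_2 - V^T U) = det([[0, 3], [-1, 11]]) = (0)(11) - (3)(-1) = 3. (Direct check: I - K =
[[9, 1, -6, -3],
 [0, 1, 0, 0],
 [-4, 1, 3, 1],
 [3, 0, -2, 0]]
has determinant 3.) The finite-dimensional Fredholm alternative says: either (I - K) is invertible, or ker(I - K) ≠ {0} and then range(I - K) = ker((I - K)^*)^⊥, with dim ker(I - K) = dim ker((I - K)^*). Since det(I - K) ≠ 0, 1 is not an eigenvalue of K and ker(I - K) = {0}, so we are in the first case: for every y there is a unique x = (I - K)^(-1) y. (Explicitly, by the Woodbury identity, (I - U V^T)^(-1) = I + U (I_2 - G)^(-1) V^T.)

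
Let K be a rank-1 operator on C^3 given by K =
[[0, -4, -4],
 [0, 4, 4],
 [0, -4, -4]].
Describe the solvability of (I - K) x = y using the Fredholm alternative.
(I - K) is invertible (det(I - K) = 1 ≠ 0), so for every y in C^3 the equation (I - K) x = y has a unique solution.

K has rank 1, so it is an outer product K = u v^T: every row of K is a multiple of one row vector. Reading off the entries, u = (-2, 2, -2) and v = (0, 2, 2) (row i of K equals u_i·v^T). A rank-one matrix u v^T satisfies K u = u (v·u) and kills the (2)-dimensional subspace v^⊥, so its characteristic polynomial is lambda^2 (lambda - v·u) with v·u = tr K = 0. Hence the eigenvalues of I - K are 1 (multiplicity 2) and 1 - (0) = 1, so det(I - K) = 1. (Direct check: I - K =
[[1, 4, 4],
 [0, -3, -4],
 [0, 4, 5]]
has determinant 1.) The finite-dimensional Fredholm alternative says: either (I - K) is invertible, or ker(I - K) ≠ {0} and then range(I - K) = ker((I - K)^*)^⊥, with dim ker(I - K) = dim ker((I - K)^*). Since det(I - K) ≠ 0, 1 is not an eigenvalue of K and ker(I - K) = {0}, so we are in the first case: for every y there is a unique x = (I - K)^(-1) y. Explicitly, by the Sherman–Morrison formula, (I - u v^T)^(-1) = I + u v^T/(1 - v·u), i.e. (I - K)^(-1) = I + K.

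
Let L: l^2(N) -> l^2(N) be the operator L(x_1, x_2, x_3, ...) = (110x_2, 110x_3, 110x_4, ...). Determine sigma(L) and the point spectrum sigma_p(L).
sigma(L) = closed disk {z in C : |z| ≤ 110}; sigma_p(L) = open disk {z in C : |z| < 110}

Note L = 110·V where V is the unit left shift (V x)_k = x_{k+1}; so sigma(L) = 110·sigma(V) and ||L|| = 110||V||. ||L x||^2 = 12100sum_{k≥2} |x_k|^2 ≤ 12100||x||^2, with equality on {x : x_1 = 0}, so ||L|| = 110. For any lambda with |lambda| < 110, set r = lambda/110 (|r| < 1); the vector x = (1, r, r^2, ...) is in l^2 and satisfies L x = 110(r, r^2, ...) = lambda x, so lambda is an eigenvalue. On the boundary |lambda| = 110 the geometric series diverges, so no l^2 eigenvector exists, but these lambda lie in the approximate point spectrum. Hence sigma(L) is the closed disk of radius 110 and sigma_p(L) is the open disk.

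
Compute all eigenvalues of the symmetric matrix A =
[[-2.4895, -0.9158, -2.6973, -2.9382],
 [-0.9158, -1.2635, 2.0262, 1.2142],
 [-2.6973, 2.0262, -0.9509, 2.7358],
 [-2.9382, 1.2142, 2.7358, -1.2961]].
sigma(A) ≈ {-5, -4, -2, 5}

A is real symmetric, so its spectrum consists of real eigenvalues. Expanding the characteristic polynomial of the displayed matrix gives
  det(λ I - A) = p(λ) = λ^4 + (6)λ^3 + (-17)λ^2 + (-150.0033)λ + (-200.0048).
Solving p(λ) = 0 yields eigenvalues ≈ -5, -4, -2, 5. (A is shown rounded to 4 decimals, so these recover the underlying integer eigenvalues to within that precision.)
Verification: the trace of A = -6 equals the sum of eigenvalues -6, and det(A) ≈ -200.0048 matches the eigenvalue product -200.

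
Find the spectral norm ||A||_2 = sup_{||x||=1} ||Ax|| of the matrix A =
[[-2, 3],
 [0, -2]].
||A||_2 = 4 (= sqrt(largest eigenvalue of A^T A))

||A||_2 = sigma_max(A) = sqrt(lambda_max(A^T A)). Form the symmetric matrix M = A^T A =
[[4, -6],
 [-6, 13]].
Its characteristic polynomial (trace, determinant of M give the coefficients) is
  p(λ) = det(λ I - M) = λ^2 - 17λ + 16.
For λ^2 - 17λ + 16 the discriminant is 225. It is a perfect square (15^2), so the roots are rational: λ = (17 ± 15)/2 = 16, 1.
So the eigenvalues of A^T A are ≈ 1, 16 (all ≥ 0, as they must be for A^T A). The largest is λ_max = 16, hence ||A||_2 = sqrt(λ_max) = 4.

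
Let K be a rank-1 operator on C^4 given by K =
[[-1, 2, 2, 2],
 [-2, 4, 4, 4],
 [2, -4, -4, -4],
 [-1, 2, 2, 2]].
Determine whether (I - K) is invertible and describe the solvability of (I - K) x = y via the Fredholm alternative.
(I - K) is singular (det(I - K) = 0, i.e. 1 ∈ sigma(K)). (I - K) x = y is solvable iff y ⊥ ker((I - K)^*) = span{(-1, 2, 2, 2)}, i.e. iff -y_1 + 2y_2 + 2y_3 + 2y_4 = 0. When solvable, the solutions are x = y + c·(1, 2, -2, 1), c arbitrary (ker(I - K) = span{(1, 2, -2, 1)}, dimension 1).

K has rank 1, so it is an outer product K = u v^T: every row of K is a multiple of one row vector. Reading off the entries, u = (1, 2, -2, 1) and v = (-1, 2, 2, 2) (row i of K equals u_i·v^T). A rank-one matrix u v^T satisfies K u = u (v·u) and kills the (3)-dimensional subspace v^⊥, so its characteristic polynomial is lambda^3 (lambda - v·u) with v·u = tr K = 1. Hence the eigenvalues of I - K are 1 (multiplicity 3) and 1 - (1) = 0, so det(I - K) = 0. (Direct check: I - K =
[[2, -2, -2, -2],
 [2, -3, -4, -4],
 [-2, 4, 5, 4],
 [1, -2, -2, -1]]
has determinant 0.) So 1 is an eigenvalue of K and (I - K) is not invertible. The finite-dimensional Fredholm alternative says: either (I - K) is invertible, or ker(I - K) ≠ {0} and then range(I - K) = ker((I - K)^*)^⊥, with dim ker(I - K) = dim ker((I - K)^*). We are in the second case, so we need both kernels. Kernel of I - K: (I - K) u = u - u (v·u) = u - u = 0, so ker(I - K) = span{u} = span{(1, 2, -2, 1)} (it is exactly 1-dimensional because rank(I - K) = 3). Kernel of the adjoint: K is real, so (I - K)^* = I - K^T = I - v u^T, and (I - v u^T) v = v - v (u·v) = 0; hence ker((I - K)^*) = span{v} = span{(-1, 2, 2, 2)}. Therefore (I - K) x = y is solvable iff <y, v> = 0, i.e. iff -y_1 + 2y_2 + 2y_3 + 2y_4 = 0. When this holds, K y = u (v·y) = 0, so (I - K) y = y and x = y is a particular solution; the full solution set is the line x = y + c·u = y + c·(1, 2, -2, 1), c ∈ C.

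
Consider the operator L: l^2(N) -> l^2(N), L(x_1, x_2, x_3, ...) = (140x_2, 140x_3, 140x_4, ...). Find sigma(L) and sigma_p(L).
sigma(L) = closed disk {z in C : |z| ≤ 140}; sigma_p(L) = open disk {z in C : |z| < 140}

Note L = 140·V where V is the unit left shift (V x)_k = x_{k+1}; so sigma(L) = 140·sigma(V) and ||L|| = 140||V||. ||L x||^2 = 19600sum_{k≥2} |x_k|^2 ≤ 19600||x||^2, with equality on {x : x_1 = 0}, so ||L|| = 140. For any lambda with |lambda| < 140, set r = lambda/140 (|r| < 1); the vector x = (1, r, r^2, ...) is in l^2 and satisfies L x = 140(r, r^2, ...) = lambda x, so lambda is an eigenvalue. On the boundary |lambda| = 140 the geometric series diverges, so no l^2 eigenvector exists, but these lambda lie in the approximate point spectrum. Hence sigma(L) is the closed disk of radius 140 and sigma_p(L) is the open disk.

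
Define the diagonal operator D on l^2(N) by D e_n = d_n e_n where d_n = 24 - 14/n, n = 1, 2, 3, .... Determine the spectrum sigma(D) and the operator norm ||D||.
sigma(D) = {24 - 14/n : n ≥ 1} ∪ {24}; ||D|| = 24

A bounded diagonal operator on l^2 with diagonal entries d_n has spectrum equal to the closure of {d_n : n ≥ 1}: every d_n is an eigenvalue (with eigenvector e_n), so {d_n} ⊂ sigma(D); the spectrum is closed, so its closure is too; and for lambda not in the closure, (D - lambda I) has bounded inverse (the diagonal entries 1/(d_n - lambda) are bounded). For our sequence d_n = 24 - 14/n, n = 1, 2, 3, ...:
  - {d_n} = {24 - 14/n : n ≥ 1}; the only limit point is 24
  - closure = {24 - 14/n : n ≥ 1} ∪ {24}
For the norm: a diagonal operator has ||D|| = sup_n |d_n|. Here d_n = 24 - 14/n increases monotonically from d_1 = 10 toward 24, with all terms in [10, 24); so sup_n |d_n| = 24 (the supremum is the limit, not attained). So ||D|| = 24.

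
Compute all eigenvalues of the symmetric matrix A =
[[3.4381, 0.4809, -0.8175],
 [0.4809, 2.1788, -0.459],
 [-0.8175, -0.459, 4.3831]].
sigma(A) ≈ {2, 3, 5}

A is real symmetric, so its spectrum consists of real eigenvalues. Expanding the characteristic polynomial of the displayed matrix gives
  det(λ I - A) = p(λ) = λ^3 + (-10)λ^2 + (31)λ + (-30).
Solving p(λ) = 0 yields eigenvalues ≈ 2, 3, 5. (A is shown rounded to 4 decimals, so these recover the underlying integer eigenvalues to within that precision.)
Verification: the trace of A = 10 equals the sum of eigenvalues 10, and det(A) ≈ 30.0003 matches the eigenvalue product 30.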